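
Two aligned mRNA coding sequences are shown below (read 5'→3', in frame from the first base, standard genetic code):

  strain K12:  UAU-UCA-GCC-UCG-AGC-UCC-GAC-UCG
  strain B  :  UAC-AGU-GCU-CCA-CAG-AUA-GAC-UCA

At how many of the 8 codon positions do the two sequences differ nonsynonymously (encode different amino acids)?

Codon 1: UAU Tyr / UAC Tyr — synonymous.
Codon 2: UCA Ser / AGU Ser — synonymous.
Codon 3: GCC Ala / GCU Ala — synonymous.
Codon 4: UCG Ser / CCA Pro — nonsynonymous.
Codon 5: AGC Ser / CAG Gln — nonsynonymous.
Codon 6: UCC Ser / AUA Ile — nonsynonymous.
Codon 7: GAC Asp / GAC Asp — identical.
Codon 8: UCG Ser / UCA Ser — synonymous.
Nonsynonymous differences: 3.

3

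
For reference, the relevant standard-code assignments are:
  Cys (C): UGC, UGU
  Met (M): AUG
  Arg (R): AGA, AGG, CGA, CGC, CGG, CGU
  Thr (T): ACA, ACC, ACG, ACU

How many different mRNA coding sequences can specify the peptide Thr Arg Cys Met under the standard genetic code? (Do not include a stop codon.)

48

Thr: 4 codons.
Arg: 6 codons.
Cys: 2 codons.
Met: 1 codon.
4 × 6 × 2 × 1 = 48.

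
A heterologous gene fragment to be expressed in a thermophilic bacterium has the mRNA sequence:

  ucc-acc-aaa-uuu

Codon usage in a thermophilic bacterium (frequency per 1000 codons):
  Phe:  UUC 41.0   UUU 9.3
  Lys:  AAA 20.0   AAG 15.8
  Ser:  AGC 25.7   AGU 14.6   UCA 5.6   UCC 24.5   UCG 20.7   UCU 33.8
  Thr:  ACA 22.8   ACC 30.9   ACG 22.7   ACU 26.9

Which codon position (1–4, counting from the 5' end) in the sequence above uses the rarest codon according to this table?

Codon 1 UCC (Ser): 24.5 per 1000.
Codon 2 ACC (Thr): 30.9 per 1000.
Codon 3 AAA (Lys): 20.0 per 1000.
Codon 4 UUU (Phe): 9.3 per 1000.
Lowest frequency is 9.3 at codon 4.

4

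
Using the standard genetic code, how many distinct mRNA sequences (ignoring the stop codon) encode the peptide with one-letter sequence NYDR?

Asn: 2 codons.
Tyr: 2 codons.
Asp: 2 codons.
Arg: 6 codons.
2 × 2 × 2 × 6 = 48.

48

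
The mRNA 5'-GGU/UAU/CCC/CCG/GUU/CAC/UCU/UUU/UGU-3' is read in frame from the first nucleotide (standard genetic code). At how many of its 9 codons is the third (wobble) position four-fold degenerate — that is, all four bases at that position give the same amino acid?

5

Codon 1 GGU (Gly): third position 4-fold.
Codon 2 UAU (Tyr): third position 2-fold.
Codon 3 CCC (Pro): third position 4-fold.
Codon 4 CCG (Pro): third position 4-fold.
Codon 5 GUU (Val): third position 4-fold.
Codon 6 CAC (His): third position 2-fold.
Codon 7 UCU (Ser): third position 4-fold.
Codon 8 UUU (Phe): third position 2-fold.
Codon 9 UGU (Cys): third position 2-fold.
Four-fold degenerate third positions: 5.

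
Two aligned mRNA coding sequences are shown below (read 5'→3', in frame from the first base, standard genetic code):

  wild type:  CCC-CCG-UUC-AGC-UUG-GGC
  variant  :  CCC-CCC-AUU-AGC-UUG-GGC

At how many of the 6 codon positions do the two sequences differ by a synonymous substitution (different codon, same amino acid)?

Codon 1: CCC Pro / CCC Pro — identical.
Codon 2: CCG Pro / CCC Pro — synonymous.
Codon 3: UUC Phe / AUU Ile — nonsynonymous.
Codon 4: AGC Ser / AGC Ser — identical.
Codon 5: UUG Leu / UUG Leu — identical.
Codon 6: GGC Gly / GGC Gly — identical.
Synonymous differences: 1.

1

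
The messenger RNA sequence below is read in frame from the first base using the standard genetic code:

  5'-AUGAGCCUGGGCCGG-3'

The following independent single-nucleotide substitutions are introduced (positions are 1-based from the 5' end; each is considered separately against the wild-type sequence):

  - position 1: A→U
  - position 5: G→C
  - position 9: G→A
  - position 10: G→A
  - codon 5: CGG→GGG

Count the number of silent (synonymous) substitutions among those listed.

1

Codon 1: AUG (Met) → UUG (Leu) — missense.
Codon 2: AGC (Ser) → ACC (Thr) — missense.
Codon 3: CUG (Leu) → CUA (Leu) — synonymous.
Codon 4: GGC (Gly) → AGC (Ser) — missense.
Codon 5: CGG (Arg) → GGG (Gly) — missense.
Synonymous: 1 of 5.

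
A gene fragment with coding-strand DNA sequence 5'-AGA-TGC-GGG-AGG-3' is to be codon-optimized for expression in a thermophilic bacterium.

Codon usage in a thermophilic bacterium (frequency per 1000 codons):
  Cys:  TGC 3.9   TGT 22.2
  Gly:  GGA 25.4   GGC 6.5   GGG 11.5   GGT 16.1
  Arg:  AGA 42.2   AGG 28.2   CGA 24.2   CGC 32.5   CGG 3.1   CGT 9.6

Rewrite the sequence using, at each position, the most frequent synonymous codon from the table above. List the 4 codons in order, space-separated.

Codon 1 (Arg): best is AGA at 42.2.
Codon 2 (Cys): best is TGT at 22.2.
Codon 3 (Gly): best is GGA at 25.4.
Codon 4 (Arg): best is AGA at 42.2.

AGA TGT GGA AGA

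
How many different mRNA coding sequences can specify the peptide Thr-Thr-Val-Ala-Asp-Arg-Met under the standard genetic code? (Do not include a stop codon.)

3072

Thr: 4 codons.
Thr: 4 codons.
Val: 4 codons.
Ala: 4 codons.
Asp: 2 codons.
Arg: 6 codons.
Met: 1 codon.
4 × 4 × 4 × 4 × 2 × 6 × 1 = 3072.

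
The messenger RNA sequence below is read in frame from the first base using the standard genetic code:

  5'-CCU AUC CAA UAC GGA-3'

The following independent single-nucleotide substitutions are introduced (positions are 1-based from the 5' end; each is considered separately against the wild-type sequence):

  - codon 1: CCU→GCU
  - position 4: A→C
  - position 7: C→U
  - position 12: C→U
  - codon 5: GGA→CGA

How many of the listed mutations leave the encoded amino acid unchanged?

Codon 1: CCU (Pro) → GCU (Ala) — missense.
Codon 2: AUC (Ile) → CUC (Leu) — missense.
Codon 3: CAA (Gln) → UAA (Stop) — nonsense.
Codon 4: UAC (Tyr) → UAU (Tyr) — synonymous.
Codon 5: GGA (Gly) → CGA (Arg) — missense.
Synonymous: 1 of 5.

1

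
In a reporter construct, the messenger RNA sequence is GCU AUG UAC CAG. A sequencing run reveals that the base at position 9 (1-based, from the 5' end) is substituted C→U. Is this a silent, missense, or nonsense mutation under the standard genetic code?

Position 9 falls in codon 3: UAC → Tyr.
After the substitution the codon is UAU → Tyr.
Both encode Tyr, so the change is synonymous.

silent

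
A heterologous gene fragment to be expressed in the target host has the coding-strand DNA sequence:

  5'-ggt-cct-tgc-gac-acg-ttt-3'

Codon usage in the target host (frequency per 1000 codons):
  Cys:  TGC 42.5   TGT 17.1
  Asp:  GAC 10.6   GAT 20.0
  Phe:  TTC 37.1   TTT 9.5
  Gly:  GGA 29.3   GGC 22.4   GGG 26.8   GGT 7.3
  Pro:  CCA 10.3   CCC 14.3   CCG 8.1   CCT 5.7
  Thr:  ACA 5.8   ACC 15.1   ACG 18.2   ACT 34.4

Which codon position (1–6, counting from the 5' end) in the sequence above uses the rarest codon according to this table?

Codon 1 GGT (Gly): 7.3 per 1000.
Codon 2 CCT (Pro): 5.7 per 1000.
Codon 3 TGC (Cys): 42.5 per 1000.
Codon 4 GAC (Asp): 10.6 per 1000.
Codon 5 ACG (Thr): 18.2 per 1000.
Codon 6 TTT (Phe): 9.5 per 1000.
Lowest frequency is 5.7 at codon 2.

2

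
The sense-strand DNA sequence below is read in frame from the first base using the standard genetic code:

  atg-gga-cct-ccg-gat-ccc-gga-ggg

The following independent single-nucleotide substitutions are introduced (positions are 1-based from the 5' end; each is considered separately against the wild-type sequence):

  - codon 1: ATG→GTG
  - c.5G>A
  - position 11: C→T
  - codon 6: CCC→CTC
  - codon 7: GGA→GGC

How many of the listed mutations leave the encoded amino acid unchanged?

1

Codon 1: ATG (Met) → GTG (Val) — missense.
Codon 2: GGA (Gly) → GAA (Glu) — missense.
Codon 4: CCG (Pro) → CTG (Leu) — missense.
Codon 6: CCC (Pro) → CTC (Leu) — missense.
Codon 7: GGA (Gly) → GGC (Gly) — synonymous.
Synonymous: 1 of 5.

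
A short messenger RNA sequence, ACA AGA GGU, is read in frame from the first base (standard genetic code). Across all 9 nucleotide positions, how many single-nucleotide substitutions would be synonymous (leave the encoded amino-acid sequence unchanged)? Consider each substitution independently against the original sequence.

Codon 1 (ACA, Thr): 3 synonymous substitutions.
Codon 2 (AGA, Arg): 2 synonymous substitutions.
Codon 3 (GGU, Gly): 3 synonymous substitutions.
Total: 3 + 2 + 3 = 8.

8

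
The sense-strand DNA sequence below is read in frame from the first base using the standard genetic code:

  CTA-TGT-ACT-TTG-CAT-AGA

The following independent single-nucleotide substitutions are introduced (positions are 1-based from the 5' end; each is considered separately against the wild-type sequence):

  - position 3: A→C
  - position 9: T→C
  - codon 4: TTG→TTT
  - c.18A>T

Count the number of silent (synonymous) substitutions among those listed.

Codon 1: CTA (Leu) → CTC (Leu) — synonymous.
Codon 3: ACT (Thr) → ACC (Thr) — synonymous.
Codon 4: TTG (Leu) → TTT (Phe) — missense.
Codon 6: AGA (Arg) → AGT (Ser) — missense.
Synonymous: 2 of 4.

2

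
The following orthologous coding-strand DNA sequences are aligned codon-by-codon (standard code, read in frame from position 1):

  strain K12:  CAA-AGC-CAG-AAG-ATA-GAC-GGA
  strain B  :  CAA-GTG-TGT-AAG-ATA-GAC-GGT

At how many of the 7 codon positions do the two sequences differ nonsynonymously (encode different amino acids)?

Codon 1: CAA Gln / CAA Gln — identical.
Codon 2: AGC Ser / GTG Val — nonsynonymous.
Codon 3: CAG Gln / TGT Cys — nonsynonymous.
Codon 4: AAG Lys / AAG Lys — identical.
Codon 5: ATA Ile / ATA Ile — identical.
Codon 6: GAC Asp / GAC Asp — identical.
Codon 7: GGA Gly / GGT Gly — synonymous.
Nonsynonymous differences: 2.

2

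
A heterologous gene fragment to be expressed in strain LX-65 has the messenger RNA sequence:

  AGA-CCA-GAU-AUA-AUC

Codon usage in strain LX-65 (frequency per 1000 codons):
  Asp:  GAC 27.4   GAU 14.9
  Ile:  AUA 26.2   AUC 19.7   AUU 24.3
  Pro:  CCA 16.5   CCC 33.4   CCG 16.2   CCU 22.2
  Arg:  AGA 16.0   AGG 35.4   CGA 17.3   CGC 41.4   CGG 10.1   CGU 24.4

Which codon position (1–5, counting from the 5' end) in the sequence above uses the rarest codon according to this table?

3

Codon 1 AGA (Arg): 16.0 per 1000.
Codon 2 CCA (Pro): 16.5 per 1000.
Codon 3 GAU (Asp): 14.9 per 1000.
Codon 4 AUA (Ile): 26.2 per 1000.
Codon 5 AUC (Ile): 19.7 per 1000.
Lowest frequency is 14.9 at codon 3.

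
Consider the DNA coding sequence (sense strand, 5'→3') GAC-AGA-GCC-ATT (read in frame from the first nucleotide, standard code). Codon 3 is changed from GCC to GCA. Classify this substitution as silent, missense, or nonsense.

Position 9 falls in codon 3: GCC → Ala.
After the substitution the codon is GCA → Ala.
Both encode Ala, so the change is synonymous.

silent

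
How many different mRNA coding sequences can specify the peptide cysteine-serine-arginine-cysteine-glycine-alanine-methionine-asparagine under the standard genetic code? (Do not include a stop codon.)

4608

Cys: 2 codons.
Ser: 6 codons.
Arg: 6 codons.
Cys: 2 codons.
Gly: 4 codons.
Ala: 4 codons.
Met: 1 codon.
Asn: 2 codons.
2 × 6 × 6 × 2 × 4 × 4 × 1 × 2 = 4608.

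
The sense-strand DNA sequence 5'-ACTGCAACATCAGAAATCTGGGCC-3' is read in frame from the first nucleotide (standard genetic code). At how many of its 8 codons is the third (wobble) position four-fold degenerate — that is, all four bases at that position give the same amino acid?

5

Codon 1 ACT (Thr): third position 4-fold.
Codon 2 GCA (Ala): third position 4-fold.
Codon 3 ACA (Thr): third position 4-fold.
Codon 4 TCA (Ser): third position 4-fold.
Codon 5 GAA (Glu): third position 2-fold.
Codon 6 ATC (Ile): third position 3-fold.
Codon 7 TGG (Trp): third position 1-fold.
Codon 8 GCC (Ala): third position 4-fold.
Four-fold degenerate third positions: 5.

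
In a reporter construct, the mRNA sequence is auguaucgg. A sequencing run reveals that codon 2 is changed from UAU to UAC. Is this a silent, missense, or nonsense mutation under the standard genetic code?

silent

Position 6 falls in codon 2: UAU → Tyr.
After the substitution the codon is UAC → Tyr.
Both encode Tyr, so the change is synonymous.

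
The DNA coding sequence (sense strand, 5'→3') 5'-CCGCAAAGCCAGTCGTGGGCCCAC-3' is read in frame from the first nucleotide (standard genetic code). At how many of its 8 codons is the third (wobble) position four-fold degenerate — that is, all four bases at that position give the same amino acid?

Codon 1 CCG (Pro): third position 4-fold.
Codon 2 CAA (Gln): third position 2-fold.
Codon 3 AGC (Ser): third position 2-fold.
Codon 4 CAG (Gln): third position 2-fold.
Codon 5 TCG (Ser): third position 4-fold.
Codon 6 TGG (Trp): third position 1-fold.
Codon 7 GCC (Ala): third position 4-fold.
Codon 8 CAC (His): third position 2-fold.
Four-fold degenerate third positions: 3.

3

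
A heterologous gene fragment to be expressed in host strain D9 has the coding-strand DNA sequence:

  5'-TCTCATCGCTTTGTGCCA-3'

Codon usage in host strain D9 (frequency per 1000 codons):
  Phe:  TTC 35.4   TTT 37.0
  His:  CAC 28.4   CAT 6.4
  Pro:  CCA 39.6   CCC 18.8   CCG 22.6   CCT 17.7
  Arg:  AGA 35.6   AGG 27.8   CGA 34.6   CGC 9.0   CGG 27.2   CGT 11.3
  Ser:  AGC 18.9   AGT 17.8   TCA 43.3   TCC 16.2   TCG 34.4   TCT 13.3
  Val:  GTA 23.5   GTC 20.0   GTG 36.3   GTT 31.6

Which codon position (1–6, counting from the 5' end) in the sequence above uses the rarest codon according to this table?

2

Codon 1 TCT (Ser): 13.3 per 1000.
Codon 2 CAT (His): 6.4 per 1000.
Codon 3 CGC (Arg): 9.0 per 1000.
Codon 4 TTT (Phe): 37.0 per 1000.
Codon 5 GTG (Val): 36.3 per 1000.
Codon 6 CCA (Pro): 39.6 per 1000.
Lowest frequency is 6.4 at codon 2.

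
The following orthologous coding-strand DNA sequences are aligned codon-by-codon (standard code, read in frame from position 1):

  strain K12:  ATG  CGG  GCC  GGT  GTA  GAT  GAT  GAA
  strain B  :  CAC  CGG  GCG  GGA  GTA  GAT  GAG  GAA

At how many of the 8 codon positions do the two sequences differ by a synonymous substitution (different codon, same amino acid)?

2

Codon 1: ATG Met / CAC His — nonsynonymous.
Codon 2: CGG Arg / CGG Arg — identical.
Codon 3: GCC Ala / GCG Ala — synonymous.
Codon 4: GGT Gly / GGA Gly — synonymous.
Codon 5: GTA Val / GTA Val — identical.
Codon 6: GAT Asp / GAT Asp — identical.
Codon 7: GAT Asp / GAG Glu — nonsynonymous.
Codon 8: GAA Glu / GAA Glu — identical.
Synonymous differences: 2.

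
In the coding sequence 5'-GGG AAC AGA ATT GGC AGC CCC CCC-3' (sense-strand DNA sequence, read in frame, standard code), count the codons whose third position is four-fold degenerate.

4

Codon 1 GGG (Gly): third position 4-fold.
Codon 2 AAC (Asn): third position 2-fold.
Codon 3 AGA (Arg): third position 2-fold.
Codon 4 ATT (Ile): third position 3-fold.
Codon 5 GGC (Gly): third position 4-fold.
Codon 6 AGC (Ser): third position 2-fold.
Codon 7 CCC (Pro): third position 4-fold.
Codon 8 CCC (Pro): third position 4-fold.
Four-fold degenerate third positions: 4.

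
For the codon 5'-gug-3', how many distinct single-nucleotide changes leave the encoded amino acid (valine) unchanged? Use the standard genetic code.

Position 1: none → 0 synonymous.
Position 2: none → 0 synonymous.
Position 3: GUU, GUC, GUA → 3 synonymous.
Total: 0 + 0 + 3 = 3.

3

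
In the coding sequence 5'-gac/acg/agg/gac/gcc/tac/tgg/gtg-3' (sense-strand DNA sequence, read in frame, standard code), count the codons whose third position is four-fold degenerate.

3

Codon 1 GAC (Asp): third position 2-fold.
Codon 2 ACG (Thr): third position 4-fold.
Codon 3 AGG (Arg): third position 2-fold.
Codon 4 GAC (Asp): third position 2-fold.
Codon 5 GCC (Ala): third position 4-fold.
Codon 6 TAC (Tyr): third position 2-fold.
Codon 7 TGG (Trp): third position 1-fold.
Codon 8 GTG (Val): third position 4-fold.
Four-fold degenerate third positions: 3.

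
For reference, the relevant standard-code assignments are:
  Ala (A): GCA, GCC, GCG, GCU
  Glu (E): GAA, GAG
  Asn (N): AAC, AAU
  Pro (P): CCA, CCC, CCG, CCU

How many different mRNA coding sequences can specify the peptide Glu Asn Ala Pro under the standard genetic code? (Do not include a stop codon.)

64

Glu: 2 codons.
Asn: 2 codons.
Ala: 4 codons.
Pro: 4 codons.
2 × 2 × 4 × 4 = 64.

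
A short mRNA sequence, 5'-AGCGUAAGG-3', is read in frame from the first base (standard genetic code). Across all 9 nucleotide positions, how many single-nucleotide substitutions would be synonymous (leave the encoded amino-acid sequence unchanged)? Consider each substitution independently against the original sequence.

Codon 1 (AGC, Ser): 1 synonymous substitution.
Codon 2 (GUA, Val): 3 synonymous substitutions.
Codon 3 (AGG, Arg): 2 synonymous substitutions.
Total: 1 + 3 + 2 = 6.

6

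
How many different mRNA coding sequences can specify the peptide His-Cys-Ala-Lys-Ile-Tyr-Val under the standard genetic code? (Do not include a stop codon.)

768

His: 2 codons.
Cys: 2 codons.
Ala: 4 codons.
Lys: 2 codons.
Ile: 3 codons.
Tyr: 2 codons.
Val: 4 codons.
2 × 2 × 4 × 2 × 3 × 2 × 4 = 768.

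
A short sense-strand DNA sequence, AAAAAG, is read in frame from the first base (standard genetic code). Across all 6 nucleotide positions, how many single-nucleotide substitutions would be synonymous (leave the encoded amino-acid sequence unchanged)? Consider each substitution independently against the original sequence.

2

Codon 1 (AAA, Lys): 1 synonymous substitution.
Codon 2 (AAG, Lys): 1 synonymous substitution.
Total: 1 + 1 = 2.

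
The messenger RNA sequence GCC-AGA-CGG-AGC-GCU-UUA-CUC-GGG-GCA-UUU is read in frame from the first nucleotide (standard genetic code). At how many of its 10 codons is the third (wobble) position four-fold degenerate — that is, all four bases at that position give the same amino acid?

Codon 1 GCC (Ala): third position 4-fold.
Codon 2 AGA (Arg): third position 2-fold.
Codon 3 CGG (Arg): third position 4-fold.
Codon 4 AGC (Ser): third position 2-fold.
Codon 5 GCU (Ala): third position 4-fold.
Codon 6 UUA (Leu): third position 2-fold.
Codon 7 CUC (Leu): third position 4-fold.
Codon 8 GGG (Gly): third position 4-fold.
Codon 9 GCA (Ala): third position 4-fold.
Codon 10 UUU (Phe): third position 2-fold.
Four-fold degenerate third positions: 6.

6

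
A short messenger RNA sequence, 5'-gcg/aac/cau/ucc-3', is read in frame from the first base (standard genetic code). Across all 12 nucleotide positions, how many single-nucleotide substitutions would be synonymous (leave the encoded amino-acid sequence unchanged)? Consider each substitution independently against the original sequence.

Codon 1 (GCG, Ala): 3 synonymous substitutions.
Codon 2 (AAC, Asn): 1 synonymous substitution.
Codon 3 (CAU, His): 1 synonymous substitution.
Codon 4 (UCC, Ser): 3 synonymous substitutions.
Total: 3 + 1 + 1 + 3 = 8.

8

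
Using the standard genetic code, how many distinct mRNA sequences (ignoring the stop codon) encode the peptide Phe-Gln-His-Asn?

Phe: 2 codons.
Gln: 2 codons.
His: 2 codons.
Asn: 2 codons.
2 × 2 × 2 × 2 = 16.

16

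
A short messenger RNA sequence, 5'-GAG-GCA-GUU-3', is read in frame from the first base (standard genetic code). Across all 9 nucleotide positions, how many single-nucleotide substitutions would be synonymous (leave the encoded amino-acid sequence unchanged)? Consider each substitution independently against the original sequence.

7

Codon 1 (GAG, Glu): 1 synonymous substitution.
Codon 2 (GCA, Ala): 3 synonymous substitutions.
Codon 3 (GUU, Val): 3 synonymous substitutions.
Total: 1 + 3 + 3 = 7.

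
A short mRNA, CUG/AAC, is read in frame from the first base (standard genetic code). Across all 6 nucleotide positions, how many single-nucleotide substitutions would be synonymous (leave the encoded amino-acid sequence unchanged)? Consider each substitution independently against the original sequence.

5

Codon 1 (CUG, Leu): 4 synonymous substitutions.
Codon 2 (AAC, Asn): 1 synonymous substitution.
Total: 4 + 1 = 5.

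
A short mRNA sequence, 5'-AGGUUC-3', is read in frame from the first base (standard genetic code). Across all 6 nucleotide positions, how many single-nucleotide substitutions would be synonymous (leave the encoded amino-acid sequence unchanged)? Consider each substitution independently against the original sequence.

Codon 1 (AGG, Arg): 2 synonymous substitutions.
Codon 2 (UUC, Phe): 1 synonymous substitution.
Total: 2 + 1 = 3.

3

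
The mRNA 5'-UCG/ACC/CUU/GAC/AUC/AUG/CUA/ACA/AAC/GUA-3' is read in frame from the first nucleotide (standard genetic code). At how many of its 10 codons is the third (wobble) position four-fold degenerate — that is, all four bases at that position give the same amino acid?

Codon 1 UCG (Ser): third position 4-fold.
Codon 2 ACC (Thr): third position 4-fold.
Codon 3 CUU (Leu): third position 4-fold.
Codon 4 GAC (Asp): third position 2-fold.
Codon 5 AUC (Ile): third position 3-fold.
Codon 6 AUG (Met): third position 1-fold.
Codon 7 CUA (Leu): third position 4-fold.
Codon 8 ACA (Thr): third position 4-fold.
Codon 9 AAC (Asn): third position 2-fold.
Codon 10 GUA (Val): third position 4-fold.
Four-fold degenerate third positions: 6.

6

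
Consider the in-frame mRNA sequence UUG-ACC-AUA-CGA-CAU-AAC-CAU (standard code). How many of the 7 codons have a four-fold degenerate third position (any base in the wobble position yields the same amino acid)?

Codon 1 UUG (Leu): third position 2-fold.
Codon 2 ACC (Thr): third position 4-fold.
Codon 3 AUA (Ile): third position 3-fold.
Codon 4 CGA (Arg): third position 4-fold.
Codon 5 CAU (His): third position 2-fold.
Codon 6 AAC (Asn): third position 2-fold.
Codon 7 CAU (His): third position 2-fold.
Four-fold degenerate third positions: 2.

2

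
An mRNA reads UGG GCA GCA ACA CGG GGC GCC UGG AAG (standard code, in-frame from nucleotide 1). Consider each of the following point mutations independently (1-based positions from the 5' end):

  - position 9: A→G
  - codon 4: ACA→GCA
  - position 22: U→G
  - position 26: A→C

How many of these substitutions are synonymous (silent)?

Codon 3: GCA (Ala) → GCG (Ala) — synonymous.
Codon 4: ACA (Thr) → GCA (Ala) — missense.
Codon 8: UGG (Trp) → GGG (Gly) — missense.
Codon 9: AAG (Lys) → ACG (Thr) — missense.
Synonymous: 1 of 4.

1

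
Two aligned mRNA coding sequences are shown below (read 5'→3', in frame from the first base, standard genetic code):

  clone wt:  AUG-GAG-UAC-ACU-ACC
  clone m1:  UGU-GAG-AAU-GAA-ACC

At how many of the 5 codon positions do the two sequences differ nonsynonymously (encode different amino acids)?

3

Codon 1: AUG Met / UGU Cys — nonsynonymous.
Codon 2: GAG Glu / GAG Glu — identical.
Codon 3: UAC Tyr / AAU Asn — nonsynonymous.
Codon 4: ACU Thr / GAA Glu — nonsynonymous.
Codon 5: ACC Thr / ACC Thr — identical.
Nonsynonymous differences: 3.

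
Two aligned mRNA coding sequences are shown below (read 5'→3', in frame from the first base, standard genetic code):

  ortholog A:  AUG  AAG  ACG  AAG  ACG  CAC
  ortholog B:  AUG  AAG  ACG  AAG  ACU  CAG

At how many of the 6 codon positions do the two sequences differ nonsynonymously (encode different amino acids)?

Codon 1: AUG Met / AUG Met — identical.
Codon 2: AAG Lys / AAG Lys — identical.
Codon 3: ACG Thr / ACG Thr — identical.
Codon 4: AAG Lys / AAG Lys — identical.
Codon 5: ACG Thr / ACU Thr — synonymous.
Codon 6: CAC His / CAG Gln — nonsynonymous.
Nonsynonymous differences: 1.

1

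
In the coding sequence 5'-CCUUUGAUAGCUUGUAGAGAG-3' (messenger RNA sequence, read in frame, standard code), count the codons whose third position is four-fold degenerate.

Codon 1 CCU (Pro): third position 4-fold.
Codon 2 UUG (Leu): third position 2-fold.
Codon 3 AUA (Ile): third position 3-fold.
Codon 4 GCU (Ala): third position 4-fold.
Codon 5 UGU (Cys): third position 2-fold.
Codon 6 AGA (Arg): third position 2-fold.
Codon 7 GAG (Glu): third position 2-fold.
Four-fold degenerate third positions: 2.

2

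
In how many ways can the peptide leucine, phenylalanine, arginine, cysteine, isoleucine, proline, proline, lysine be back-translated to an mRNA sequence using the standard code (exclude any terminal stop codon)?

13824

Leu: 6 codons.
Phe: 2 codons.
Arg: 6 codons.
Cys: 2 codons.
Ile: 3 codons.
Pro: 4 codons.
Pro: 4 codons.
Lys: 2 codons.
6 × 2 × 6 × 2 × 3 × 4 × 4 × 2 = 13824.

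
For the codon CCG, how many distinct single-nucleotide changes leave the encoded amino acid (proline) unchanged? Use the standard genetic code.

Position 1: none → 0 synonymous.
Position 2: none → 0 synonymous.
Position 3: CCT, CCC, CCA → 3 synonymous.
Total: 0 + 0 + 3 = 3.

3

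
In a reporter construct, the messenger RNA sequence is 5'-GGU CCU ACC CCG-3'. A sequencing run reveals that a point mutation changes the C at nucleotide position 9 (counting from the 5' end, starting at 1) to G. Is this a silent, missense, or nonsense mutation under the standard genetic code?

silent

Position 9 falls in codon 3: ACC → Thr.
After the substitution the codon is ACG → Thr.
Both encode Thr, so the change is synonymous.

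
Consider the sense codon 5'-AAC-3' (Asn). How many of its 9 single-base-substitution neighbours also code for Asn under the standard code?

Position 1: none → 0 synonymous.
Position 2: none → 0 synonymous.
Position 3: AAT → 1 synonymous.
Total: 0 + 0 + 1 = 1.

1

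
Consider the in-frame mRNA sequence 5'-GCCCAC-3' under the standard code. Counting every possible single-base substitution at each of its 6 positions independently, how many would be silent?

Codon 1 (GCC, Ala): 3 synonymous substitutions.
Codon 2 (CAC, His): 1 synonymous substitution.
Total: 3 + 1 = 4.

4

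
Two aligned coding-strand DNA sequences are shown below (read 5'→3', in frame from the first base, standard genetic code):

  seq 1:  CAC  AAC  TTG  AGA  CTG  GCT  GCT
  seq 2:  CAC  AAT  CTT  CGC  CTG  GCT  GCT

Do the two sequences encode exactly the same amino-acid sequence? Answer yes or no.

yes

Codon 1: CAC His / CAC His — identical.
Codon 2: AAC Asn / AAT Asn — synonymous.
Codon 3: TTG Leu / CTT Leu — synonymous.
Codon 4: AGA Arg / CGC Arg — synonymous.
Codon 5: CTG Leu / CTG Leu — identical.
Codon 6: GCT Ala / GCT Ala — identical.
Codon 7: GCT Ala / GCT Ala — identical.
Nonsynonymous differences: 0 → same protein.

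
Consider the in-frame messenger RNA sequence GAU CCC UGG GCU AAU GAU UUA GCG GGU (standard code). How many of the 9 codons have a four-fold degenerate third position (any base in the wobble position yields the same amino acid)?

Codon 1 GAU (Asp): third position 2-fold.
Codon 2 CCC (Pro): third position 4-fold.
Codon 3 UGG (Trp): third position 1-fold.
Codon 4 GCU (Ala): third position 4-fold.
Codon 5 AAU (Asn): third position 2-fold.
Codon 6 GAU (Asp): third position 2-fold.
Codon 7 UUA (Leu): third position 2-fold.
Codon 8 GCG (Ala): third position 4-fold.
Codon 9 GGU (Gly): third position 4-fold.
Four-fold degenerate third positions: 4.

4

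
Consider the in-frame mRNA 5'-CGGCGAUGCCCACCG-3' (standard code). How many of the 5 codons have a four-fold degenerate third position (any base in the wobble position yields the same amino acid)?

Codon 1 CGG (Arg): third position 4-fold.
Codon 2 CGA (Arg): third position 4-fold.
Codon 3 UGC (Cys): third position 2-fold.
Codon 4 CCA (Pro): third position 4-fold.
Codon 5 CCG (Pro): third position 4-fold.
Four-fold degenerate third positions: 4.

4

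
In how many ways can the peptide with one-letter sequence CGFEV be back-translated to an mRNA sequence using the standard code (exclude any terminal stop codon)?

128

Cys: 2 codons.
Gly: 4 codons.
Phe: 2 codons.
Glu: 2 codons.
Val: 4 codons.
2 × 4 × 2 × 2 × 4 = 128.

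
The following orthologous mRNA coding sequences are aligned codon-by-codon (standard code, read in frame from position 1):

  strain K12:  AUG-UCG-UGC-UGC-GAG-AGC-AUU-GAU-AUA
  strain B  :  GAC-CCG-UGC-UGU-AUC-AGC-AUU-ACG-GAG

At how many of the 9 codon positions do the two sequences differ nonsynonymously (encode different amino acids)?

Codon 1: AUG Met / GAC Asp — nonsynonymous.
Codon 2: UCG Ser / CCG Pro — nonsynonymous.
Codon 3: UGC Cys / UGC Cys — identical.
Codon 4: UGC Cys / UGU Cys — synonymous.
Codon 5: GAG Glu / AUC Ile — nonsynonymous.
Codon 6: AGC Ser / AGC Ser — identical.
Codon 7: AUU Ile / AUU Ile — identical.
Codon 8: GAU Asp / ACG Thr — nonsynonymous.
Codon 9: AUA Ile / GAG Glu — nonsynonymous.
Nonsynonymous differences: 5.

5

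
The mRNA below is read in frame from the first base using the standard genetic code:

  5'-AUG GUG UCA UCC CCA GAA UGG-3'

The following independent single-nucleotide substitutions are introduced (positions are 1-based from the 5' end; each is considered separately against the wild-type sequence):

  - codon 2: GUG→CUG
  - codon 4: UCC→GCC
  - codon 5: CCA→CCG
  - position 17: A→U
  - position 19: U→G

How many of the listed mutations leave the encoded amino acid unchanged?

Codon 2: GUG (Val) → CUG (Leu) — missense.
Codon 4: UCC (Ser) → GCC (Ala) — missense.
Codon 5: CCA (Pro) → CCG (Pro) — synonymous.
Codon 6: GAA (Glu) → GUA (Val) — missense.
Codon 7: UGG (Trp) → GGG (Gly) — missense.
Synonymous: 1 of 5.

1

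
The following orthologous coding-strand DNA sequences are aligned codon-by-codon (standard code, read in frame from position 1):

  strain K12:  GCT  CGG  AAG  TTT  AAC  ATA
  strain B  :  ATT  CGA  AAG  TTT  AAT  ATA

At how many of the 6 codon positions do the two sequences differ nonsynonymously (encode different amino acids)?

Codon 1: GCT Ala / ATT Ile — nonsynonymous.
Codon 2: CGG Arg / CGA Arg — synonymous.
Codon 3: AAG Lys / AAG Lys — identical.
Codon 4: TTT Phe / TTT Phe — identical.
Codon 5: AAC Asn / AAT Asn — synonymous.
Codon 6: ATA Ile / ATA Ile — identical.
Nonsynonymous differences: 1.

1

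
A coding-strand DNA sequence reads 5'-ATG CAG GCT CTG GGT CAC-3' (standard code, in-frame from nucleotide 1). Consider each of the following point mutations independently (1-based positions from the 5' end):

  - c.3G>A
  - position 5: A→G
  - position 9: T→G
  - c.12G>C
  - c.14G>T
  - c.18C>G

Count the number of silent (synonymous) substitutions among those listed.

Codon 1: ATG (Met) → ATA (Ile) — missense.
Codon 2: CAG (Gln) → CGG (Arg) — missense.
Codon 3: GCT (Ala) → GCG (Ala) — synonymous.
Codon 4: CTG (Leu) → CTC (Leu) — synonymous.
Codon 5: GGT (Gly) → GTT (Val) — missense.
Codon 6: CAC (His) → CAG (Gln) — missense.
Synonymous: 2 of 6.

2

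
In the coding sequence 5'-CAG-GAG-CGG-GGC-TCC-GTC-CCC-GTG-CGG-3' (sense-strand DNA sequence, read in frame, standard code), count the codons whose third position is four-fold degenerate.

7

Codon 1 CAG (Gln): third position 2-fold.
Codon 2 GAG (Glu): third position 2-fold.
Codon 3 CGG (Arg): third position 4-fold.
Codon 4 GGC (Gly): third position 4-fold.
Codon 5 TCC (Ser): third position 4-fold.
Codon 6 GTC (Val): third position 4-fold.
Codon 7 CCC (Pro): third position 4-fold.
Codon 8 GTG (Val): third position 4-fold.
Codon 9 CGG (Arg): third position 4-fold.
Four-fold degenerate third positions: 7.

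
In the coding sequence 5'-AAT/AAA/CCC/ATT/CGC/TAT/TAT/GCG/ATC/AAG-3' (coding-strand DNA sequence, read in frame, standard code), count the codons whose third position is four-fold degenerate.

3

Codon 1 AAT (Asn): third position 2-fold.
Codon 2 AAA (Lys): third position 2-fold.
Codon 3 CCC (Pro): third position 4-fold.
Codon 4 ATT (Ile): third position 3-fold.
Codon 5 CGC (Arg): third position 4-fold.
Codon 6 TAT (Tyr): third position 2-fold.
Codon 7 TAT (Tyr): third position 2-fold.
Codon 8 GCG (Ala): third position 4-fold.
Codon 9 ATC (Ile): third position 3-fold.
Codon 10 AAG (Lys): third position 2-fold.
Four-fold degenerate third positions: 3.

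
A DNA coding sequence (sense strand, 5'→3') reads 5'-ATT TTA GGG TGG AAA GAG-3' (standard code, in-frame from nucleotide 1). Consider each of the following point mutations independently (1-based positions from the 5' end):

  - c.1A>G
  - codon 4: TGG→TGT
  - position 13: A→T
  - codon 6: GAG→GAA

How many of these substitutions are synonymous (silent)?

1

Codon 1: ATT (Ile) → GTT (Val) — missense.
Codon 4: TGG (Trp) → TGT (Cys) — missense.
Codon 5: AAA (Lys) → TAA (Stop) — nonsense.
Codon 6: GAG (Glu) → GAA (Glu) — synonymous.
Synonymous: 1 of 4.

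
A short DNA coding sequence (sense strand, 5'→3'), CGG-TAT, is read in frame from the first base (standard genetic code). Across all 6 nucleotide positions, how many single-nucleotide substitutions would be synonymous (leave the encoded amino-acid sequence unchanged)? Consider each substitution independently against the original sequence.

Codon 1 (CGG, Arg): 4 synonymous substitutions.
Codon 2 (TAT, Tyr): 1 synonymous substitution.
Total: 4 + 1 = 5.

5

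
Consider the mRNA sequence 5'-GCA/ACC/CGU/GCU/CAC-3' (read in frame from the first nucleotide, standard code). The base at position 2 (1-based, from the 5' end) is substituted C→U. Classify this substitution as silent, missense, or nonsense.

missense

Position 2 falls in codon 1: GCA → Ala.
After the substitution the codon is GUA → Val.
Ala ≠ Val, so this is a missense mutation.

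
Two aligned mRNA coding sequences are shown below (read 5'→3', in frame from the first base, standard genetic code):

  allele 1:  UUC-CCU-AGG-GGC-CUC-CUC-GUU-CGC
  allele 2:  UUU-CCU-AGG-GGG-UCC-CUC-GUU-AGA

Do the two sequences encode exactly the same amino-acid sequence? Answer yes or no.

Codon 1: UUC Phe / UUU Phe — synonymous.
Codon 2: CCU Pro / CCU Pro — identical.
Codon 3: AGG Arg / AGG Arg — identical.
Codon 4: GGC Gly / GGG Gly — synonymous.
Codon 5: CUC Leu / UCC Ser — nonsynonymous.
Codon 6: CUC Leu / CUC Leu — identical.
Codon 7: GUU Val / GUU Val — identical.
Codon 8: CGC Arg / AGA Arg — synonymous.
Nonsynonymous differences: 1 → different protein.

no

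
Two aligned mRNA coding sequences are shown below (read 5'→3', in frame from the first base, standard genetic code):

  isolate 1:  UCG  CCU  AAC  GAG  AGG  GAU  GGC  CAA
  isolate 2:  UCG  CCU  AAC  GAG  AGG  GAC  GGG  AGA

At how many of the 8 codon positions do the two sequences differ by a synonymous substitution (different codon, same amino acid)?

Codon 1: UCG Ser / UCG Ser — identical.
Codon 2: CCU Pro / CCU Pro — identical.
Codon 3: AAC Asn / AAC Asn — identical.
Codon 4: GAG Glu / GAG Glu — identical.
Codon 5: AGG Arg / AGG Arg — identical.
Codon 6: GAU Asp / GAC Asp — synonymous.
Codon 7: GGC Gly / GGG Gly — synonymous.
Codon 8: CAA Gln / AGA Arg — nonsynonymous.
Synonymous differences: 2.

2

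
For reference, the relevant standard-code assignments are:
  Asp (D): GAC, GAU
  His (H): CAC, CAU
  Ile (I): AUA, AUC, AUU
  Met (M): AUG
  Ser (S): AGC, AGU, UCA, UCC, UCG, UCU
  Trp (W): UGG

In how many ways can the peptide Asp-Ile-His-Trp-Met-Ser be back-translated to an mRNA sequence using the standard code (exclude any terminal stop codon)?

72

Asp: 2 codons.
Ile: 3 codons.
His: 2 codons.
Trp: 1 codon.
Met: 1 codon.
Ser: 6 codons.
2 × 3 × 2 × 1 × 1 × 6 = 72.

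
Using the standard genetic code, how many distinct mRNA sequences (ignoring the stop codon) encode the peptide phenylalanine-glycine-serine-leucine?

Phe: 2 codons.
Gly: 4 codons.
Ser: 6 codons.
Leu: 6 codons.
2 × 4 × 6 × 6 = 288.

288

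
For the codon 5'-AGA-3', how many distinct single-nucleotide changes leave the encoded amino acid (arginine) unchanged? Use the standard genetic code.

Position 1: CGA → 1 synonymous.
Position 2: none → 0 synonymous.
Position 3: AGG → 1 synonymous.
Total: 1 + 0 + 1 = 2.

2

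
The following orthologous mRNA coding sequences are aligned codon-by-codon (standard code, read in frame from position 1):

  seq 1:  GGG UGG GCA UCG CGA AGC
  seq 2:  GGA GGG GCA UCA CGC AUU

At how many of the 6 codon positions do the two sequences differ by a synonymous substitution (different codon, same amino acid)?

Codon 1: GGG Gly / GGA Gly — synonymous.
Codon 2: UGG Trp / GGG Gly — nonsynonymous.
Codon 3: GCA Ala / GCA Ala — identical.
Codon 4: UCG Ser / UCA Ser — synonymous.
Codon 5: CGA Arg / CGC Arg — synonymous.
Codon 6: AGC Ser / AUU Ile — nonsynonymous.
Synonymous differences: 3.

3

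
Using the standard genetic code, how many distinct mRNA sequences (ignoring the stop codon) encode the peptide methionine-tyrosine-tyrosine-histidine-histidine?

16

Met: 1 codon.
Tyr: 2 codons.
Tyr: 2 codons.
His: 2 codons.
His: 2 codons.
1 × 2 × 2 × 2 × 2 = 16.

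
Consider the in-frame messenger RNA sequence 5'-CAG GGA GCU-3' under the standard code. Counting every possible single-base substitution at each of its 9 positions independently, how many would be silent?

7

Codon 1 (CAG, Gln): 1 synonymous substitution.
Codon 2 (GGA, Gly): 3 synonymous substitutions.
Codon 3 (GCU, Ala): 3 synonymous substitutions.
Total: 1 + 3 + 3 = 7.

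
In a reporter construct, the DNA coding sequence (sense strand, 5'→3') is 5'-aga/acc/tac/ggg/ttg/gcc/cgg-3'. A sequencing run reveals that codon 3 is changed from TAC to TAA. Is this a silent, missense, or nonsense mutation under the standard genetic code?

Position 9 falls in codon 3: TAC → Tyr.
After the substitution the codon is TAA → Stop.
The new codon is a stop codon, so this is a nonsense mutation.

nonsense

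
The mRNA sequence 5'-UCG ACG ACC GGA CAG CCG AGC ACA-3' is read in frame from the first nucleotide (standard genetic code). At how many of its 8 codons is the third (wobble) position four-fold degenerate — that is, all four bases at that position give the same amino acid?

6

Codon 1 UCG (Ser): third position 4-fold.
Codon 2 ACG (Thr): third position 4-fold.
Codon 3 ACC (Thr): third position 4-fold.
Codon 4 GGA (Gly): third position 4-fold.
Codon 5 CAG (Gln): third position 2-fold.
Codon 6 CCG (Pro): third position 4-fold.
Codon 7 AGC (Ser): third position 2-fold.
Codon 8 ACA (Thr): third position 4-fold.
Four-fold degenerate third positions: 6.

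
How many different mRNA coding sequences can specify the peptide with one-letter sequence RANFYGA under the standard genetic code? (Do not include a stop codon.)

3072

Arg: 6 codons.
Ala: 4 codons.
Asn: 2 codons.
Phe: 2 codons.
Tyr: 2 codons.
Gly: 4 codons.
Ala: 4 codons.
6 × 4 × 2 × 2 × 2 × 4 × 4 = 3072.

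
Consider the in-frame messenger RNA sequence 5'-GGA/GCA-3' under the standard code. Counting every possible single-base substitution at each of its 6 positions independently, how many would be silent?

Codon 1 (GGA, Gly): 3 synonymous substitutions.
Codon 2 (GCA, Ala): 3 synonymous substitutions.
Total: 3 + 3 = 6.

6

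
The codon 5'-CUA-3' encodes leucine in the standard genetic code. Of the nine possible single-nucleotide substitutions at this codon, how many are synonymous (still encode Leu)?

4

Position 1: UUA → 1 synonymous.
Position 2: none → 0 synonymous.
Position 3: CUU, CUC, CUG → 3 synonymous.
Total: 1 + 0 + 3 = 4.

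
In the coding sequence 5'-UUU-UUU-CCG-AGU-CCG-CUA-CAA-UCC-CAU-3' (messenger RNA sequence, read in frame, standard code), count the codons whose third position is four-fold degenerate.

Codon 1 UUU (Phe): third position 2-fold.
Codon 2 UUU (Phe): third position 2-fold.
Codon 3 CCG (Pro): third position 4-fold.
Codon 4 AGU (Ser): third position 2-fold.
Codon 5 CCG (Pro): third position 4-fold.
Codon 6 CUA (Leu): third position 4-fold.
Codon 7 CAA (Gln): third position 2-fold.
Codon 8 UCC (Ser): third position 4-fold.
Codon 9 CAU (His): third position 2-fold.
Four-fold degenerate third positions: 4.

4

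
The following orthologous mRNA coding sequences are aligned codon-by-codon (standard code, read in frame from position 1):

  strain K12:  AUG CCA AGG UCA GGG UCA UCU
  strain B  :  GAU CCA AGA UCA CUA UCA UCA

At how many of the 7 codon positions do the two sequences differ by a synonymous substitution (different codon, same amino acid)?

2

Codon 1: AUG Met / GAU Asp — nonsynonymous.
Codon 2: CCA Pro / CCA Pro — identical.
Codon 3: AGG Arg / AGA Arg — synonymous.
Codon 4: UCA Ser / UCA Ser — identical.
Codon 5: GGG Gly / CUA Leu — nonsynonymous.
Codon 6: UCA Ser / UCA Ser — identical.
Codon 7: UCU Ser / UCA Ser — synonymous.
Synonymous differences: 2.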